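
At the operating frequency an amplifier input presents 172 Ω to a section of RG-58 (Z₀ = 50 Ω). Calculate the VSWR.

For a purely resistive load, VSWR = R_L/Z_0 or Z_0/R_L (whichever > 1) = 172/50

VSWR ≈ 3.44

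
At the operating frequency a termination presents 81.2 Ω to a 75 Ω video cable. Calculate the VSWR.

Γ = (81.2 − 75)/(81.2 + 75) = 0.0397
VSWR = (1 + 0.0397)/(1 − 0.0397)

VSWR ≈ 1.08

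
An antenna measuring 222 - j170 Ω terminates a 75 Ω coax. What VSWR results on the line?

VSWR ≈ 4.83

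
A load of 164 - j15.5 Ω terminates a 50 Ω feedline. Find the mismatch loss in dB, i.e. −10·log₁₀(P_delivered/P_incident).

Γ = (114 − j15.5)/(214 − j15.5), |Γ| = 0.536
|Γ|² = 0.288, so P_del/P_inc = 1 − |Γ|² = 0.712
ML = −10·log₁₀(1 − |Γ|²)

mismatch loss ≈ 1.47 dB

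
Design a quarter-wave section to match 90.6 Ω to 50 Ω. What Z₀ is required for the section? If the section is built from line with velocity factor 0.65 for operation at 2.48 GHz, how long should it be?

Z_qwt ≈ 67.3 Ω; length ≈ 1.97 cm

Z_qwt = √(Z_0·R_L) = √(50 × 90.6) = √4530
λ = 0.65·c/f = 0.0786 m, so l = λ/4 = 0.0197 m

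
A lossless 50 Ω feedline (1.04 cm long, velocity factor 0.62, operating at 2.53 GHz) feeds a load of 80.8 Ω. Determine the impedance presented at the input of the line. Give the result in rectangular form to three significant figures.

λ = v/f = 0.62·c / 2.53 GHz = 0.0735 m
βl = 2π·l/λ = 2π × 0.141 = 50.9°
tan(βl) = tan(50.9°) = 1.23
Z_in = Z_0·(Z_L + jZ_0·tanβl)/(Z_0 + jZ_L·tanβl)
     = 50·(80.8 + j61.6)/(50 + j99.5)

Z_in ≈ 41 − j20 Ω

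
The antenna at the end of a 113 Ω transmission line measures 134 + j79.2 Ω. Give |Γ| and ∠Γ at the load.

Γ ≈ 0.316 ∠ 57.4°

Γ = (Z_L − Z_0)/(Z_L + Z_0) = (21 + j79.2)/(247 + j79.2)
|Γ| = 81.9/259 = 0.316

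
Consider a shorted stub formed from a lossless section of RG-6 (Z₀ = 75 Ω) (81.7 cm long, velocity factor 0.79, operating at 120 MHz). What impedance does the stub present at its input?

λ = v/f = 0.79·c / 120 MHz = 1.98 m
βl = 2π·l/λ = 2π × 0.414 = 149°
tan(βl) = -0.603
For a shorted stub, Z_in = jZ_0·tan(βl)

Z_in ≈ −j45.2 Ω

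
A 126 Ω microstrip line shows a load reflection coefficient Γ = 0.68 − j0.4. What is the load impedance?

Z_L ≈ 181 − j384 Ω

Z_L = Z_0·(1 + Γ)/(1 − Γ) = 126·(1.68 − j0.4)/(0.32 + j0.4)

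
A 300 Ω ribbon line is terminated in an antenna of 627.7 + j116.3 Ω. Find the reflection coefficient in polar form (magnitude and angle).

Γ ≈ 0.372 ∠ 12.4°

Γ = (Z_L − Z_0)/(Z_L + Z_0) = (327.7 + j116.3)/(927.7 + j116.3)
|Γ| = 348/935 = 0.372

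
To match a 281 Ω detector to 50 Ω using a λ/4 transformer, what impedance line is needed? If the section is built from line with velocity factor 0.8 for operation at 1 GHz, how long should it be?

Z_qwt = √(Z_0·R_L) = √(50 × 281) = √14050
λ = 0.8·c/f = 0.24 m, so l = λ/4 = 0.06 m

Z_qwt ≈ 119 Ω; length ≈ 6 cm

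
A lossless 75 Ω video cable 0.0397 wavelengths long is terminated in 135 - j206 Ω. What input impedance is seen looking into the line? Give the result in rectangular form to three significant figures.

βl = 2π × 0.0397 = 14.3°
tan(βl) = tan(14.3°) = 0.255
Z_in = Z_0·(Z_L + jZ_0·tanβl)/(Z_0 + jZ_L·tanβl)
     = 75·(135 − j187)/(127 + j34.4)

Z_in ≈ 46.4 − j122 Ω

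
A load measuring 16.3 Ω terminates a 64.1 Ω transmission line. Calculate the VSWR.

VSWR ≈ 3.93

For a purely resistive load, VSWR = R_L/Z_0 or Z_0/R_L (whichever > 1) = 64.1/16.3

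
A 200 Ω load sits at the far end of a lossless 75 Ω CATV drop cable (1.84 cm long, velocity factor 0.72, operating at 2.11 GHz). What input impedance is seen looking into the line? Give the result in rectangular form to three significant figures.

λ = v/f = 0.72·c / 2.11 GHz = 0.102 m
βl = 2π·l/λ = 2π × 0.18 = 64.7°
tan(βl) = tan(64.7°) = 2.12
Z_in = Z_0·(Z_L + jZ_0·tanβl)/(Z_0 + jZ_L·tanβl)
     = 75·(200 + j159)/(75 + j423)

Z_in ≈ 33.4 − j29.5 Ω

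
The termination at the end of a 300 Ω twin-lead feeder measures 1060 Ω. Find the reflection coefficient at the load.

Γ = (Z_L − Z_0)/(Z_L + Z_0) = (1060 − 300)/(1060 + 300) = 760/1360

Γ = 0.559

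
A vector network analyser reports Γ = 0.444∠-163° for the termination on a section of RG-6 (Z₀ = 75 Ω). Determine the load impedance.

Z_L ≈ 29.4 − j9.52 Ω

Z_L = Z_0·(1 + Γ)/(1 − Γ) = 75·(0.575 − j0.13)/(1.42 + j0.13)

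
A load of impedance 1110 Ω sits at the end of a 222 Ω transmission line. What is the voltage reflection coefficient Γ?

Γ = 0.667

Γ = (Z_L − Z_0)/(Z_L + Z_0) = (1110 − 222)/(1110 + 222) = 888/1332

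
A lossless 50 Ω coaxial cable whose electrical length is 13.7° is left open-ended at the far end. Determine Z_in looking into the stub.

Z_in ≈ −j205 Ω

tan(βl) = 0.244
For an open-ended stub, Z_in = −jZ_0·cot(βl) = −jZ_0/tan(βl)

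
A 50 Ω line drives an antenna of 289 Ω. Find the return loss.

RL ≈ 3.04 dB

Γ = (289 − 50)/(289 + 50) = 0.705
RL = −20·log₁₀|Γ| = −20·log₁₀(0.705)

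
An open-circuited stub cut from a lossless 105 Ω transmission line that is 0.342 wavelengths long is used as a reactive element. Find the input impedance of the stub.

βl = 2π × 0.342 = 123°
tan(βl) = -1.53
For an open-circuited stub, Z_in = −jZ_0·cot(βl) = −jZ_0/tan(βl)

Z_in ≈ +j68.5 Ω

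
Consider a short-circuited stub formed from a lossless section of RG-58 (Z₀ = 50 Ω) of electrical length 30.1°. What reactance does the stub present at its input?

tan(βl) = 0.58
For a short-circuited stub, Z_in = jZ_0·tan(βl)

X_in ≈ 29 Ω (inductive)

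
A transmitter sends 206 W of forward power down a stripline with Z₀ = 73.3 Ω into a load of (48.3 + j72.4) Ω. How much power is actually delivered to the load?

P_delivered ≈ 146 W

|Γ| = |(-25 + j72.4)/(121.6 + j72.4)| = 0.541
|Γ|² = 0.293
P_refl = |Γ|²·P_inc = 60.3 W, P_del = (1 − |Γ|²)·P_inc = 146 W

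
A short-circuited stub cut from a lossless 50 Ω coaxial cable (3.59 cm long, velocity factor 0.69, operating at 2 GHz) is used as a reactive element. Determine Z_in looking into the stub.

Z_in ≈ −j71.8 Ω

λ = v/f = 0.69·c / 2 GHz = 0.103 m
βl = 2π·l/λ = 2π × 0.347 = 125°
tan(βl) = -1.44
For a short-circuited stub, Z_in = jZ_0·tan(βl)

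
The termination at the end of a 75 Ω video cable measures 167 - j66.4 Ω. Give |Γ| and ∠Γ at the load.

Γ ≈ 0.452 ∠ -20.5°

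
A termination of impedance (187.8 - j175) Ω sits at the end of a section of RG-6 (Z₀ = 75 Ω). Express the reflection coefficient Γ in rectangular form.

Γ = (Z_L − Z_0)/(Z_L + Z_0) = (112.8 − j175)/(262.8 − j175)

Γ ≈ 0.605 − j0.263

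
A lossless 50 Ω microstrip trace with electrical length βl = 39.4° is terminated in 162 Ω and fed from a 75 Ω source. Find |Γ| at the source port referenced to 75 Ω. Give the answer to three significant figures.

|Γ| ≈ 0.535

tan(βl) = 0.821
Z_in = Z_0·(Z_L + jZ_0·tanβl)/(Z_0 + jZ_L·tanβl) = 33.6 − j48.3 Ω
Γ_s = (Z_in − Z_s)/(Z_in + Z_s) = (-41.4 − j48.3)/(109 − j48.3), |Γ_s| = 0.535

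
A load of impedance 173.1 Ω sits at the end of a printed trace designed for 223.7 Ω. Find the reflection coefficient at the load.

Γ = -0.128

Γ = (Z_L − Z_0)/(Z_L + Z_0) = (173.1 − 223.7)/(173.1 + 223.7) = -50.6/396.8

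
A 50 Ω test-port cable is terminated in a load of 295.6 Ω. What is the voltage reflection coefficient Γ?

Γ = 0.711

Γ = (Z_L − Z_0)/(Z_L + Z_0) = (295.6 − 50)/(295.6 + 50) = 245.6/345.6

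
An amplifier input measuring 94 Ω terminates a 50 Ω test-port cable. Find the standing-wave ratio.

Γ = (94 − 50)/(94 + 50) = 0.306
VSWR = (1 + 0.306)/(1 − 0.306)

VSWR ≈ 1.88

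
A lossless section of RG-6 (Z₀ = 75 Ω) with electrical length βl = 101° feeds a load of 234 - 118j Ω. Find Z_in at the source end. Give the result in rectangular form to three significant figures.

tan(βl) = tan(101°) = -5.14
Z_in = Z_0·(Z_L + jZ_0·tanβl)/(Z_0 + jZ_L·tanβl)
     = 75·(234 − j504)/(-532 − j1200)

Z_in ≈ 20.9 + j23.8 Ω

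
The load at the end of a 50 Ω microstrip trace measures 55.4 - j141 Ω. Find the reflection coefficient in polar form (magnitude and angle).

Γ = (Z_L − Z_0)/(Z_L + Z_0) = (5.4 − j141)/(105.4 − j141)
|Γ| = 141/176 = 0.802

Γ ≈ 0.802 ∠ -34.6°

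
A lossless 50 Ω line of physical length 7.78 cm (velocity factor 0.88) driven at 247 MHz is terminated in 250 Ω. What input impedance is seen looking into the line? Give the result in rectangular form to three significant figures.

Z_in ≈ 44 − j83.7 Ω

λ = v/f = 0.88·c / 247 MHz = 1.07 m
βl = 2π·l/λ = 2π × 0.0728 = 26.2°
tan(βl) = tan(26.2°) = 0.492
Z_in = Z_0·(Z_L + jZ_0·tanβl)/(Z_0 + jZ_L·tanβl)
     = 50·(250 + j24.6)/(50 + j123)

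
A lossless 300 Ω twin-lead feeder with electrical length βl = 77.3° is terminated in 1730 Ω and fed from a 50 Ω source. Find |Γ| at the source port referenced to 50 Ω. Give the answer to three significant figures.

tan(βl) = 4.44
Z_in = Z_0·(Z_L + jZ_0·tanβl)/(Z_0 + jZ_L·tanβl) = 54.6 − j65.5 Ω
Γ_s = (Z_in − Z_s)/(Z_in + Z_s) = (4.58 − j65.5)/(105 − j65.5), |Γ_s| = 0.532

|Γ| ≈ 0.532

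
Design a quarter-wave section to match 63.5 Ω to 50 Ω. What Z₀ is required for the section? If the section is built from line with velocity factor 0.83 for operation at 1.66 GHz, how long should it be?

Z_qwt = √(Z_0·R_L) = √(50 × 63.5) = √3175
λ = 0.83·c/f = 0.15 m, so l = λ/4 = 0.0375 m

Z_qwt ≈ 56.3 Ω; length ≈ 3.75 cm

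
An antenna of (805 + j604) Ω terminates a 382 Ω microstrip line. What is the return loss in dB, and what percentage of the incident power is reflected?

RL ≈ 5.14 dB; 30.7% of incident power reflected

Γ = (423 + j604)/(1187 + j604), |Γ| = 0.554
RL = −20·log₁₀(0.554) = 5.14 dB
P_refl/P_inc = |Γ|² = 0.307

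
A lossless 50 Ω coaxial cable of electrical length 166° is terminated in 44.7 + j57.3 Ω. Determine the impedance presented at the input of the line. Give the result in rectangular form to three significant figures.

Z_in ≈ 27.9 + j39.7 Ω

tan(βl) = tan(166°) = -0.249
Z_in = Z_0·(Z_L + jZ_0·tanβl)/(Z_0 + jZ_L·tanβl)
     = 50·(44.7 + j44.8)/(64.3 − j11.1)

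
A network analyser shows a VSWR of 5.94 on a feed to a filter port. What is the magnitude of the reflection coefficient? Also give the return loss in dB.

|Γ| = (S − 1)/(S + 1) = (5.94 − 1)/(5.94 + 1) = 4.94/6.94
RL = −20·log₁₀|Γ| = −20·log₁₀(0.712)

|Γ| ≈ 0.712; return loss ≈ 2.95 dB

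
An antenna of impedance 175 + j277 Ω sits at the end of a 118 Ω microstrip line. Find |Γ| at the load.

|Γ| ≈ 0.701

Γ = (Z_L − Z_0)/(Z_L + Z_0) = (57 + j277)/(293 + j277)
|Γ| = 283/403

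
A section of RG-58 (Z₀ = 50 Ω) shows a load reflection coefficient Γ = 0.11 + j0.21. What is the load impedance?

Z_L ≈ 56.4 + j25.1 Ω

Z_L = Z_0·(1 + Γ)/(1 − Γ) = 50·(1.11 + j0.21)/(0.89 − j0.21)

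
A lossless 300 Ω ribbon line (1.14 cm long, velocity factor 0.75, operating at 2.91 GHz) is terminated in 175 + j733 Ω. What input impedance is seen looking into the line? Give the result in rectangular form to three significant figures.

Z_in ≈ 85.5 − j473 Ω

λ = v/f = 0.75·c / 2.91 GHz = 0.0773 m
βl = 2π·l/λ = 2π × 0.147 = 53.1°
tan(βl) = tan(53.1°) = 1.33
Z_in = Z_0·(Z_L + jZ_0·tanβl)/(Z_0 + jZ_L·tanβl)
     = 300·(175 + j1130)/(-675 + j233)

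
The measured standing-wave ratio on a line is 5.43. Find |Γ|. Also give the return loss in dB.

|Γ| = (S − 1)/(S + 1) = (5.43 − 1)/(5.43 + 1) = 4.43/6.43
RL = −20·log₁₀|Γ| = −20·log₁₀(0.689)

|Γ| ≈ 0.689; return loss ≈ 3.24 dB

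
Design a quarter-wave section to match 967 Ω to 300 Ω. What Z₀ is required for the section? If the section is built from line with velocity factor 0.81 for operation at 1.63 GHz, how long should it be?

Z_qwt ≈ 539 Ω; length ≈ 3.73 cm

Z_qwt = √(Z_0·R_L) = √(300 × 967) = √290100
λ = 0.81·c/f = 0.149 m, so l = λ/4 = 0.0373 m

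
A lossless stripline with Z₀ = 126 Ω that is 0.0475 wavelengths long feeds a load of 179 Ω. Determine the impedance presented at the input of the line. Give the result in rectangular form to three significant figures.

βl = 2π × 0.0475 = 17.1°
tan(βl) = tan(17.1°) = 0.308
Z_in = Z_0·(Z_L + jZ_0·tanβl)/(Z_0 + jZ_L·tanβl)
     = 126·(179 + j38.8)/(126 + j55.1)

Z_in ≈ 165 − j33.1 Ω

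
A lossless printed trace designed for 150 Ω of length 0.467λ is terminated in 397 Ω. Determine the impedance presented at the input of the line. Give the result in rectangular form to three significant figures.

Z_in ≈ 316 + j145 Ω

βl = 2π × 0.467 = 168°
tan(βl) = tan(168°) = -0.21
Z_in = Z_0·(Z_L + jZ_0·tanβl)/(Z_0 + jZ_L·tanβl)
     = 150·(397 − j31.6)/(150 − j83.5)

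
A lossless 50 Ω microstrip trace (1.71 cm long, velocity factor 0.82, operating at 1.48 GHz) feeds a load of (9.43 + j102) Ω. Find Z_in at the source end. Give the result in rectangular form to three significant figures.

λ = v/f = 0.82·c / 1.48 GHz = 0.166 m
βl = 2π·l/λ = 2π × 0.103 = 37°
tan(βl) = tan(37°) = 0.755
Z_in = Z_0·(Z_L + jZ_0·tanβl)/(Z_0 + jZ_L·tanβl)
     = 50·(9.43 + j140)/(-27 + j7.12)

Z_in ≈ 47.6 − j247 Ω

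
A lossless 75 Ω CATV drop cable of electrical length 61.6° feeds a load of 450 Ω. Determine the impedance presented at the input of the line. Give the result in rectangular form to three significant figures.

tan(βl) = tan(61.6°) = 1.85
Z_in = Z_0·(Z_L + jZ_0·tanβl)/(Z_0 + jZ_L·tanβl)
     = 75·(450 + j139)/(75 + j832)

Z_in ≈ 16 − j39.1 Ω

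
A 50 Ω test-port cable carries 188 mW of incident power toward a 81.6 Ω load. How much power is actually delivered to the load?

P_delivered ≈ 177 mW

Γ = (81.6 − 50)/(81.6 + 50) = 0.24
|Γ|² = 0.0577
P_refl = |Γ|²·P_inc = 10.8 mW, P_del = (1 − |Γ|²)·P_inc = 177 mW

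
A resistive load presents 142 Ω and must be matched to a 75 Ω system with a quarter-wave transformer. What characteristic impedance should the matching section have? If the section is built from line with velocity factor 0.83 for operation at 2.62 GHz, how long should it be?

Z_qwt = √(Z_0·R_L) = √(75 × 142) = √10650
λ = 0.83·c/f = 0.095 m, so l = λ/4 = 0.0238 m

Z_qwt ≈ 103 Ω; length ≈ 2.38 cm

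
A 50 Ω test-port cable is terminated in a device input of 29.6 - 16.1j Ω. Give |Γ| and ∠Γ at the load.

Γ ≈ 0.32 ∠ -130°

Γ = (Z_L − Z_0)/(Z_L + Z_0) = (-20.4 − j16.1)/(79.6 − j16.1)
|Γ| = 26/81.2 = 0.32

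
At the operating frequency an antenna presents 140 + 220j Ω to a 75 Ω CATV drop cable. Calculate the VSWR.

Γ = (Z_L − Z_0)/(Z_L + Z_0) = (65 + j220)/(215 + j220)
|Γ| = 229/308 = 0.746
VSWR = (1 + |Γ|)/(1 − |Γ|) = 1.75/0.254

VSWR ≈ 6.87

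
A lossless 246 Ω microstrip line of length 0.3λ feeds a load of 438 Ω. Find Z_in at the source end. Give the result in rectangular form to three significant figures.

βl = 2π × 0.3 = 108°
tan(βl) = tan(108°) = -3.08
Z_in = Z_0·(Z_L + jZ_0·tanβl)/(Z_0 + jZ_L·tanβl)
     = 246·(438 − j757)/(246 − j1350)

Z_in ≈ 148 + j53 Ω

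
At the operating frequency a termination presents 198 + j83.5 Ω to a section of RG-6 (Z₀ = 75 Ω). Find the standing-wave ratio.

Γ = (Z_L − Z_0)/(Z_L + Z_0) = (123 + j83.5)/(273 + j83.5)
|Γ| = 149/285 = 0.521
VSWR = (1 + |Γ|)/(1 − |Γ|) = 1.52/0.479

VSWR ≈ 3.17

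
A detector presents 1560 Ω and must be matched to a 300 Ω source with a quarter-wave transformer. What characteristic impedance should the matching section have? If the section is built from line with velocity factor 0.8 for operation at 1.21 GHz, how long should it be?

Z_qwt = √(Z_0·R_L) = √(300 × 1560) = √468000
λ = 0.8·c/f = 0.198 m, so l = λ/4 = 0.0496 m

Z_qwt ≈ 684 Ω; length ≈ 4.96 cm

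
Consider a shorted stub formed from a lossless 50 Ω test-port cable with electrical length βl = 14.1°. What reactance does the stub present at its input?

X_in ≈ 12.6 Ω (inductive)

tan(βl) = 0.251
For a shorted stub, Z_in = jZ_0·tan(βl)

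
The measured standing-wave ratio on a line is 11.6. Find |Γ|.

|Γ| ≈ 0.841

|Γ| = (S − 1)/(S + 1) = (11.6 − 1)/(11.6 + 1) = 10.6/12.6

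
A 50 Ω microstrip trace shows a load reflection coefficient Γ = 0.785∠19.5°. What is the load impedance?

Z_L ≈ 141 + j192 Ω

Z_L = Z_0·(1 + Γ)/(1 − Γ) = 50·(1.74 + j0.262)/(0.26 − j0.262)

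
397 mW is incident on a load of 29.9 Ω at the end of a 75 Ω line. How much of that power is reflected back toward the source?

P_reflected ≈ 73.4 mW

Γ = (29.9 − 75)/(29.9 + 75) = -0.43
|Γ|² = 0.185
P_refl = |Γ|²·P_inc = 73.4 mW, P_del = (1 − |Γ|²)·P_inc = 324 mW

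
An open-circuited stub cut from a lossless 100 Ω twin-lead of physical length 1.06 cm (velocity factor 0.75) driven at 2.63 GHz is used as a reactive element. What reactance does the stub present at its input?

X_in ≈ -101 Ω (capacitive)

λ = v/f = 0.75·c / 2.63 GHz = 0.0856 m
βl = 2π·l/λ = 2π × 0.124 = 44.6°
tan(βl) = 0.986
For an open-circuited stub, Z_in = −jZ_0·cot(βl) = −jZ_0/tan(βl)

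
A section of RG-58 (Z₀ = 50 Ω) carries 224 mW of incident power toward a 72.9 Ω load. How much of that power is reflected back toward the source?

P_reflected ≈ 7.78 mW

Γ = (72.9 − 50)/(72.9 + 50) = 0.186
|Γ|² = 0.0347
P_refl = |Γ|²·P_inc = 7.78 mW, P_del = (1 − |Γ|²)·P_inc = 216 mW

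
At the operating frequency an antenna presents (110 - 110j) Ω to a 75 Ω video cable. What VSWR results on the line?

VSWR ≈ 3.31

Γ = (Z_L − Z_0)/(Z_L + Z_0) = (35 − j110)/(185 − j110)
|Γ| = 115/215 = 0.536
VSWR = (1 + |Γ|)/(1 − |Γ|) = 1.54/0.464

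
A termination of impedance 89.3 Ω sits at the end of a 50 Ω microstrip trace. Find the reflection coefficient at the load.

Γ = 0.282

Γ = (Z_L − Z_0)/(Z_L + Z_0) = (89.3 − 50)/(89.3 + 50) = 39.3/139.3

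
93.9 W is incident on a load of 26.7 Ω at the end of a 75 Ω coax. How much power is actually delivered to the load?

Γ = (26.7 − 75)/(26.7 + 75) = -0.475
|Γ|² = 0.226
P_refl = |Γ|²·P_inc = 21.2 W, P_del = (1 − |Γ|²)·P_inc = 72.7 W

P_delivered ≈ 72.7 W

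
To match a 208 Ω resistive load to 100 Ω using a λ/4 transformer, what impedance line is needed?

Z_qwt = √(Z_0·R_L) = √(100 × 208) = √20800

Z_qwt ≈ 144 Ω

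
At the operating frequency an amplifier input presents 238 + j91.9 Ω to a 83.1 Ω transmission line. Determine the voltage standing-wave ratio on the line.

Γ = (Z_L − Z_0)/(Z_L + Z_0) = (154.9 + j91.9)/(321.1 + j91.9)
|Γ| = 180/334 = 0.539
VSWR = (1 + |Γ|)/(1 − |Γ|) = 1.54/0.461

VSWR ≈ 3.34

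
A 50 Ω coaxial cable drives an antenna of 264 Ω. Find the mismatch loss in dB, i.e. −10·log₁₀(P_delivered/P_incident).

mismatch loss ≈ 2.71 dB

Γ = (264 − 50)/(264 + 50) = 0.682
|Γ|² = 0.464, so P_del/P_inc = 1 − |Γ|² = 0.536
ML = −10·log₁₀(1 − |Γ|²)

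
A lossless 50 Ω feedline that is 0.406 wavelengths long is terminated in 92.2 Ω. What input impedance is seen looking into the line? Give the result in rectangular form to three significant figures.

βl = 2π × 0.406 = 146°
tan(βl) = tan(146°) = -0.67
Z_in = Z_0·(Z_L + jZ_0·tanβl)/(Z_0 + jZ_L·tanβl)
     = 50·(92.2 − j33.5)/(50 − j61.8)

Z_in ≈ 52.9 + j31.8 Ω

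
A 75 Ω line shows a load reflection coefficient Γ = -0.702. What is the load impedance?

Z_L = Z_0·(1 + Γ)/(1 − Γ) = 75·(0.298)/(1.7)

Z_L ≈ 13.1 Ω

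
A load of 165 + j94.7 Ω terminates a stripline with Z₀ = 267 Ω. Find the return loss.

Γ = (-102 + j94.7)/(432 + j94.7), |Γ| = 0.315
RL = −20·log₁₀|Γ| = −20·log₁₀(0.315)

RL ≈ 10 dB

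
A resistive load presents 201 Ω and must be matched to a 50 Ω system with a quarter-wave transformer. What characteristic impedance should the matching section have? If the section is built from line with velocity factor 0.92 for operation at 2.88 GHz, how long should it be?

Z_qwt ≈ 100 Ω; length ≈ 2.4 cm

Z_qwt = √(Z_0·R_L) = √(50 × 201) = √10050
λ = 0.92·c/f = 0.0958 m, so l = λ/4 = 0.024 m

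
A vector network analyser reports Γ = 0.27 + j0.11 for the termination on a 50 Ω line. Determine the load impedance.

Z_L = Z_0·(1 + Γ)/(1 − Γ) = 50·(1.27 + j0.11)/(0.73 − j0.11)

Z_L ≈ 83.9 + j20.2 Ω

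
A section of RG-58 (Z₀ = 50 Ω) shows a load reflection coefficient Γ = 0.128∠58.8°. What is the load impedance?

Z_L ≈ 55.6 + j12.4 Ω

Z_L = Z_0·(1 + Γ)/(1 − Γ) = 50·(1.07 + j0.109)/(0.934 − j0.109)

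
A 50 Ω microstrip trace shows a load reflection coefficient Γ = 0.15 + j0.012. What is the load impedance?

Z_L ≈ 67.6 + j1.66 Ω

Z_L = Z_0·(1 + Γ)/(1 − Γ) = 50·(1.15 + j0.012)/(0.85 − j0.012)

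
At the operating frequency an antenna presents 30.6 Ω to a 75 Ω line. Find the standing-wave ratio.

Γ = (30.6 − 75)/(30.6 + 75) = -0.42
VSWR = (1 + 0.42)/(1 − 0.42)

VSWR ≈ 2.45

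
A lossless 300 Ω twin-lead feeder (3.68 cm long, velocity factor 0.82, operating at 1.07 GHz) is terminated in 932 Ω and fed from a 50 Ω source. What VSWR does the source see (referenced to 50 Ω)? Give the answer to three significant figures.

λ = v/f = 0.82·c / 1.07 GHz = 0.23 m
βl = 2π·l/λ = 2π × 0.16 = 57.6°
tan(βl) = 1.58
Z_in = Z_0·(Z_L + jZ_0·tanβl)/(Z_0 + jZ_L·tanβl) = 130 − j164 Ω
Γ_s = (Z_in − Z_s)/(Z_in + Z_s) = (80 − j164)/(180 − j164), |Γ_s| = 0.749
VSWR = (1 + |Γ_s|)/(1 − |Γ_s|)

VSWR ≈ 6.96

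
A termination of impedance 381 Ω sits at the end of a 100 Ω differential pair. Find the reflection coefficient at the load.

Γ = 0.584

Γ = (Z_L − Z_0)/(Z_L + Z_0) = (381 − 100)/(381 + 100) = 281/481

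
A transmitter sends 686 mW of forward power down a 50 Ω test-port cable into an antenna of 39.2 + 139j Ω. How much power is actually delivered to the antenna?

|Γ| = |(-10.8 + j139)/(89.2 + j139)| = 0.844
|Γ|² = 0.713
P_refl = |Γ|²·P_inc = 489 mW, P_del = (1 − |Γ|²)·P_inc = 197 mW

P_delivered ≈ 197 mW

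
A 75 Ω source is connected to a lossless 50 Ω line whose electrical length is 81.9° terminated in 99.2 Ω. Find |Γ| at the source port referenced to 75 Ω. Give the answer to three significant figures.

tan(βl) = 7.03
Z_in = Z_0·(Z_L + jZ_0·tanβl)/(Z_0 + jZ_L·tanβl) = 25.6 − j5.28 Ω
Γ_s = (Z_in − Z_s)/(Z_in + Z_s) = (-49.4 − j5.28)/(101 − j5.28), |Γ_s| = 0.493

|Γ| ≈ 0.493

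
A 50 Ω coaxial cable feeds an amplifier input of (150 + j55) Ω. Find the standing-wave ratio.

Γ = (Z_L − Z_0)/(Z_L + Z_0) = (100 + j55)/(200 + j55)
|Γ| = 114/207 = 0.55
VSWR = (1 + |Γ|)/(1 − |Γ|) = 1.55/0.45

VSWR ≈ 3.45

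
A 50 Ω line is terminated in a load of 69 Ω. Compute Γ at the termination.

Γ = (Z_L − Z_0)/(Z_L + Z_0) = (69 − 50)/(69 + 50) = 19/119

Γ = 0.16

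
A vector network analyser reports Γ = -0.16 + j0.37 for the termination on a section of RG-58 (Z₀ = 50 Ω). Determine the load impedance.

Z_L ≈ 28.2 + j25 Ω

Z_L = Z_0·(1 + Γ)/(1 − Γ) = 50·(0.84 + j0.37)/(1.16 − j0.37)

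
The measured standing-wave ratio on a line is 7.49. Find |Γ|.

|Γ| ≈ 0.764

|Γ| = (S − 1)/(S + 1) = (7.49 − 1)/(7.49 + 1) = 6.49/8.49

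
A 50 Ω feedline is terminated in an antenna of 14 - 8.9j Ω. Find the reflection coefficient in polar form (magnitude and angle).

Γ ≈ 0.574 ∠ -158°

Γ = (Z_L − Z_0)/(Z_L + Z_0) = (-36 − j8.9)/(64 − j8.9)
|Γ| = 37.1/64.6 = 0.574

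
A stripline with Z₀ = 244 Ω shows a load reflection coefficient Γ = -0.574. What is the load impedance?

Z_L ≈ 66 Ω

Z_L = Z_0·(1 + Γ)/(1 − Γ) = 244·(0.426)/(1.57)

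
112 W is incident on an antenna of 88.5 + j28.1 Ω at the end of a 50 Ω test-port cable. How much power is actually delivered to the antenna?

|Γ| = |(38.5 + j28.1)/(138.5 + j28.1)| = 0.337
|Γ|² = 0.114
P_refl = |Γ|²·P_inc = 12.7 W, P_del = (1 − |Γ|²)·P_inc = 99.3 W

P_delivered ≈ 99.3 W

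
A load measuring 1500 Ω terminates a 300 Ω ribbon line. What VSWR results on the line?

Γ = (1500 − 300)/(1500 + 300) = 0.667
VSWR = (1 + 0.667)/(1 − 0.667)

VSWR ≈ 5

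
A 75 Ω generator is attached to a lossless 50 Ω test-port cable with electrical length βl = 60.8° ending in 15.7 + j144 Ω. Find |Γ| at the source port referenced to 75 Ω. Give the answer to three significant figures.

|Γ| ≈ 0.938

tan(βl) = 1.79
Z_in = Z_0·(Z_L + jZ_0·tanβl)/(Z_0 + jZ_L·tanβl) = 3.76 − j55.7 Ω
Γ_s = (Z_in − Z_s)/(Z_in + Z_s) = (-71.2 − j55.7)/(78.8 − j55.7), |Γ_s| = 0.938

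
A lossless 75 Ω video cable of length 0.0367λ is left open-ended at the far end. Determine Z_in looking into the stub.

Z_in ≈ −j319 Ω

βl = 2π × 0.0367 = 13.2°
tan(βl) = 0.235
For an open-ended stub, Z_in = −jZ_0·cot(βl) = −jZ_0/tan(βl)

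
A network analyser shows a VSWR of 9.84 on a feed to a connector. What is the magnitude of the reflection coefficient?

|Γ| ≈ 0.815

|Γ| = (S − 1)/(S + 1) = (9.84 − 1)/(9.84 + 1) = 8.84/10.8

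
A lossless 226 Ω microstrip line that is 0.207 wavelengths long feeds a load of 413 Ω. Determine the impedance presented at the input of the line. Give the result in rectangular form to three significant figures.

Z_in ≈ 130 − j42.9 Ω

βl = 2π × 0.207 = 74.5°
tan(βl) = tan(74.5°) = 3.61
Z_in = Z_0·(Z_L + jZ_0·tanβl)/(Z_0 + jZ_L·tanβl)
     = 226·(413 + j816)/(226 + j1490)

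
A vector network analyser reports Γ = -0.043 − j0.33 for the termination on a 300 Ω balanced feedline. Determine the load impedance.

Z_L ≈ 223 − j165 Ω

Z_L = Z_0·(1 + Γ)/(1 − Γ) = 300·(0.957 − j0.33)/(1.04 + j0.33)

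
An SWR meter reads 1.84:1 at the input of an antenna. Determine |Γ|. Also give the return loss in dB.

|Γ| ≈ 0.296; return loss ≈ 10.6 dB

|Γ| = (S − 1)/(S + 1) = (1.84 − 1)/(1.84 + 1) = 0.84/2.84
RL = −20·log₁₀|Γ| = −20·log₁₀(0.296)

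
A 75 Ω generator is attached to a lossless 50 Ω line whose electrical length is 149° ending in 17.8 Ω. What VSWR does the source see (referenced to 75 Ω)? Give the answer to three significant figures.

tan(βl) = -0.601
Z_in = Z_0·(Z_L + jZ_0·tanβl)/(Z_0 + jZ_L·tanβl) = 23.2 − j25.1 Ω
Γ_s = (Z_in − Z_s)/(Z_in + Z_s) = (-51.8 − j25.1)/(98.2 − j25.1), |Γ_s| = 0.568
VSWR = (1 + |Γ_s|)/(1 − |Γ_s|)

VSWR ≈ 3.63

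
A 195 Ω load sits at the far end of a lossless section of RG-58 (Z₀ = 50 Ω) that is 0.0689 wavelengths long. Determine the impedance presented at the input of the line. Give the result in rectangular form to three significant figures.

βl = 2π × 0.0689 = 24.8°
tan(βl) = tan(24.8°) = 0.462
Z_in = Z_0·(Z_L + jZ_0·tanβl)/(Z_0 + jZ_L·tanβl)
     = 50·(195 + j23.1)/(50 + j90.1)

Z_in ≈ 55.7 − j77.3 Ω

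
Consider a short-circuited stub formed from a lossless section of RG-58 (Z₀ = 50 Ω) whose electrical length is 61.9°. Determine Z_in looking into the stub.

tan(βl) = 1.87
For a short-circuited stub, Z_in = jZ_0·tan(βl)

Z_in ≈ +j93.6 Ω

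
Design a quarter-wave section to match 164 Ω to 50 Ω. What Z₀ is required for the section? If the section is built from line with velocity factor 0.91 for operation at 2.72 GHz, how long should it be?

Z_qwt ≈ 90.6 Ω; length ≈ 2.51 cm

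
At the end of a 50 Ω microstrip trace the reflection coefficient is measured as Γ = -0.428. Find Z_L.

Z_L ≈ 20 Ω

Z_L = Z_0·(1 + Γ)/(1 − Γ) = 50·(0.572)/(1.43)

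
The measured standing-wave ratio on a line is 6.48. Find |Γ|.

|Γ| = (S − 1)/(S + 1) = (6.48 − 1)/(6.48 + 1) = 5.48/7.48

|Γ| ≈ 0.733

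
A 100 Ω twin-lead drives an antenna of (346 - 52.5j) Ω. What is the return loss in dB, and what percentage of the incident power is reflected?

RL ≈ 5.03 dB; 31.4% of incident power reflected

Γ = (246 − j52.5)/(446 − j52.5), |Γ| = 0.56
RL = −20·log₁₀(0.56) = 5.03 dB
P_refl/P_inc = |Γ|² = 0.314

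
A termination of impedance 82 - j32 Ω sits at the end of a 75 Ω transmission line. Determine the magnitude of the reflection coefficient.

|Γ| ≈ 0.204

Γ = (Z_L − Z_0)/(Z_L + Z_0) = (7 − j32)/(157 − j32)
|Γ| = 32.8/160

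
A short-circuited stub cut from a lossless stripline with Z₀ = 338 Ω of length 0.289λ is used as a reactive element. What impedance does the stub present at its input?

Z_in ≈ −j1350 Ω

βl = 2π × 0.289 = 104°
tan(βl) = -4
For a short-circuited stub, Z_in = jZ_0·tan(βl)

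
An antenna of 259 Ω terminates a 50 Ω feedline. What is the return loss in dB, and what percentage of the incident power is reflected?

RL ≈ 3.4 dB; 45.7% of incident power reflected

Γ = (259 − 50)/(259 + 50) = 0.676
RL = −20·log₁₀(0.676) = 3.4 dB
P_refl/P_inc = |Γ|² = 0.457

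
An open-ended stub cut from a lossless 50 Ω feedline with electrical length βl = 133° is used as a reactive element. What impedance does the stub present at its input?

tan(βl) = -1.07
For an open-ended stub, Z_in = −jZ_0·cot(βl) = −jZ_0/tan(βl)

Z_in ≈ +j46.6 Ω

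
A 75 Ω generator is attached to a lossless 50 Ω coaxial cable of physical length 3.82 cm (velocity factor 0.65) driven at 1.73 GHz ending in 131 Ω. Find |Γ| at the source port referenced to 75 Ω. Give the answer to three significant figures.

|Γ| ≈ 0.542

λ = v/f = 0.65·c / 1.73 GHz = 0.113 m
βl = 2π·l/λ = 2π × 0.339 = 122°
tan(βl) = -1.6
Z_in = Z_0·(Z_L + jZ_0·tanβl)/(Z_0 + jZ_L·tanβl) = 25.1 + j25.3 Ω
Γ_s = (Z_in − Z_s)/(Z_in + Z_s) = (-49.9 + j25.3)/(100 + j25.3), |Γ_s| = 0.542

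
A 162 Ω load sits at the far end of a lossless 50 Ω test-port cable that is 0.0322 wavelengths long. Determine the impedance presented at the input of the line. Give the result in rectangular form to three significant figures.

βl = 2π × 0.0322 = 11.6°
tan(βl) = tan(11.6°) = 0.205
Z_in = Z_0·(Z_L + jZ_0·tanβl)/(Z_0 + jZ_L·tanβl)
     = 50·(162 + j10.3)/(50 + j33.2)

Z_in ≈ 117 − j67.6 Ω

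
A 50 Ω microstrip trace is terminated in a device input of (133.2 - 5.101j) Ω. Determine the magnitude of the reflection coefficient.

|Γ| ≈ 0.455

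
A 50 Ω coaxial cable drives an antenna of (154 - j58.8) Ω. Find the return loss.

RL ≈ 4.99 dB

Γ = (104 − j58.8)/(204 − j58.8), |Γ| = 0.563
RL = −20·log₁₀|Γ| = −20·log₁₀(0.563)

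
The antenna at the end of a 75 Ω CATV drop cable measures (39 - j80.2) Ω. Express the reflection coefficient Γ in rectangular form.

Γ ≈ 0.12 − j0.619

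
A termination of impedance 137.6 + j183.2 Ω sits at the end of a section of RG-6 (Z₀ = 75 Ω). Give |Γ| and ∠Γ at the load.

Γ ≈ 0.69 ∠ 30.4°

Γ = (Z_L − Z_0)/(Z_L + Z_0) = (62.6 + j183.2)/(212.6 + j183.2)
|Γ| = 194/281 = 0.69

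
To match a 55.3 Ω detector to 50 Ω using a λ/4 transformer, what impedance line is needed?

Z_qwt ≈ 52.6 Ω

Z_qwt = √(Z_0·R_L) = √(50 × 55.3) = √2765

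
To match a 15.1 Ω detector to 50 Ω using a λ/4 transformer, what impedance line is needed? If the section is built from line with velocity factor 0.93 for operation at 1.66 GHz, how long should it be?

Z_qwt = √(Z_0·R_L) = √(50 × 15.1) = √755
λ = 0.93·c/f = 0.168 m, so l = λ/4 = 0.042 m

Z_qwt ≈ 27.5 Ω; length ≈ 4.2 cm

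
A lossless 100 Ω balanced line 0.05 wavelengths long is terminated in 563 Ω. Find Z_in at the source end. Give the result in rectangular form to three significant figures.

βl = 2π × 0.05 = 18°
tan(βl) = tan(18°) = 0.325
Z_in = Z_0·(Z_L + jZ_0·tanβl)/(Z_0 + jZ_L·tanβl)
     = 100·(563 + j32.5)/(100 + j183)

Z_in ≈ 143 − j229 Ω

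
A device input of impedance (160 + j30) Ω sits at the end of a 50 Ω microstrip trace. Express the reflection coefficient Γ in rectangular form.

Γ ≈ 0.533 + j0.0667

Γ = (Z_L − Z_0)/(Z_L + Z_0) = (110 + j30)/(210 + j30)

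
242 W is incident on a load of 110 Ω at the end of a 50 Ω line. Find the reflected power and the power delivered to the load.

Γ = (110 − 50)/(110 + 50) = 0.375
|Γ|² = 0.141
P_refl = |Γ|²·P_inc = 34 W, P_del = (1 − |Γ|²)·P_inc = 208 W

P_reflected ≈ 34 W; P_delivered ≈ 208 W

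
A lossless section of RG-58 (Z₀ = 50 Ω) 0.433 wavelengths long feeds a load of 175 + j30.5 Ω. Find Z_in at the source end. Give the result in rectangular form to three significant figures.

Z_in ≈ 51.5 + j69.8 Ω

βl = 2π × 0.433 = 156°
tan(βl) = tan(156°) = -0.448
Z_in = Z_0·(Z_L + jZ_0·tanβl)/(Z_0 + jZ_L·tanβl)
     = 50·(175 + j8.11)/(63.7 − j78.4)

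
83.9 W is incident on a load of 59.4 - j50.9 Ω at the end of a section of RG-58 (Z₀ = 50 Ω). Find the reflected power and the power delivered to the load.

|Γ| = |(9.4 − j50.9)/(109.4 − j50.9)| = 0.429
|Γ|² = 0.184
P_refl = |Γ|²·P_inc = 15.4 W, P_del = (1 − |Γ|²)·P_inc = 68.5 W

P_reflected ≈ 15.4 W; P_delivered ≈ 68.5 W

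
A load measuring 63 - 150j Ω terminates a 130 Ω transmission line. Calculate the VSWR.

Γ = (Z_L − Z_0)/(Z_L + Z_0) = (-67 − j150)/(193 − j150)
|Γ| = 164/244 = 0.672
VSWR = (1 + |Γ|)/(1 − |Γ|) = 1.67/0.328

VSWR ≈ 5.1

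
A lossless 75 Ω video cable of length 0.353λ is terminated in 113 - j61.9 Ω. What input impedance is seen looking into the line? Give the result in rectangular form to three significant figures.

βl = 2π × 0.353 = 127°
tan(βl) = tan(127°) = -1.32
Z_in = Z_0·(Z_L + jZ_0·tanβl)/(Z_0 + jZ_L·tanβl)
     = 75·(113 − j161)/(-6.91 − j150)

Z_in ≈ 78 + j60.3 Ω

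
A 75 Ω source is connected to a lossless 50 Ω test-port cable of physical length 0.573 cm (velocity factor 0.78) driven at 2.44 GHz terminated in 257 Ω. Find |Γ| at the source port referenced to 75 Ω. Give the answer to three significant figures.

|Γ| ≈ 0.602

λ = v/f = 0.78·c / 2.44 GHz = 0.0959 m
βl = 2π·l/λ = 2π × 0.0597 = 21.5°
tan(βl) = 0.394
Z_in = Z_0·(Z_L + jZ_0·tanβl)/(Z_0 + jZ_L·tanβl) = 58.2 − j98.1 Ω
Γ_s = (Z_in − Z_s)/(Z_in + Z_s) = (-16.8 − j98.1)/(133 − j98.1), |Γ_s| = 0.602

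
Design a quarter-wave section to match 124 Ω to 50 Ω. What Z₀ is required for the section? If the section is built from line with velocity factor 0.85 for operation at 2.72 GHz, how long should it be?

Z_qwt ≈ 78.7 Ω; length ≈ 2.34 cm

Z_qwt = √(Z_0·R_L) = √(50 × 124) = √6200
λ = 0.85·c/f = 0.0938 m, so l = λ/4 = 0.0234 m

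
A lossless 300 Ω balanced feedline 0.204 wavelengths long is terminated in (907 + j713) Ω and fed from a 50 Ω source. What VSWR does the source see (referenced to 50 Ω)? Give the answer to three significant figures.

VSWR ≈ 7.33

βl = 2π × 0.204 = 73.4°
tan(βl) = 3.36
Z_in = Z_0·(Z_L + jZ_0·tanβl)/(Z_0 + jZ_L·tanβl) = 73.3 − j140 Ω
Γ_s = (Z_in − Z_s)/(Z_in + Z_s) = (23.3 − j140)/(123 − j140), |Γ_s| = 0.76
VSWR = (1 + |Γ_s|)/(1 − |Γ_s|)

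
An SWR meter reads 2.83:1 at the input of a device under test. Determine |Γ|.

|Γ| ≈ 0.478

|Γ| = (S − 1)/(S + 1) = (2.83 − 1)/(2.83 + 1) = 1.83/3.83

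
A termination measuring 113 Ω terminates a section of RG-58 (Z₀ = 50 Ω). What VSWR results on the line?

For a purely resistive load, VSWR = R_L/Z_0 or Z_0/R_L (whichever > 1) = 113/50

VSWR ≈ 2.26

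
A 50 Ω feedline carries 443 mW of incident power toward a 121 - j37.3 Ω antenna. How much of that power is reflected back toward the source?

P_reflected ≈ 93 mW

|Γ| = |(71 − j37.3)/(171 − j37.3)| = 0.458
|Γ|² = 0.21
P_refl = |Γ|²·P_inc = 93 mW, P_del = (1 − |Γ|²)·P_inc = 350 mW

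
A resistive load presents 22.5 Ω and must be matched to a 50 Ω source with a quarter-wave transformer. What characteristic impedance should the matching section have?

Z_qwt ≈ 33.5 Ω

Z_qwt = √(Z_0·R_L) = √(50 × 22.5) = √1125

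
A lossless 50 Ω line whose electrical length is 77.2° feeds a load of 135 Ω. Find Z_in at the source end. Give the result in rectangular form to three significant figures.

Z_in ≈ 19.3 − j9.73 Ω

tan(βl) = tan(77.2°) = 4.4
Z_in = Z_0·(Z_L + jZ_0·tanβl)/(Z_0 + jZ_L·tanβl)
     = 50·(135 + j220)/(50 + j594)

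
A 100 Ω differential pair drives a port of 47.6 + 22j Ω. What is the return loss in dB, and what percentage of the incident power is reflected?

RL ≈ 8.39 dB; 14.5% of incident power reflected

Γ = (-52.4 + j22)/(147.6 + j22), |Γ| = 0.381
RL = −20·log₁₀(0.381) = 8.39 dB
P_refl/P_inc = |Γ|² = 0.145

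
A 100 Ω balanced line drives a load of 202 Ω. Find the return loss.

RL ≈ 9.43 dB

Γ = (202 − 100)/(202 + 100) = 0.338
RL = −20·log₁₀|Γ| = −20·log₁₀(0.338)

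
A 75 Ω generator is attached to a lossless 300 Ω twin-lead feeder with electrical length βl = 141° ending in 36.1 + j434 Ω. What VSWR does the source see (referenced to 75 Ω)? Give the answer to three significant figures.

VSWR ≈ 14.3

tan(βl) = -0.81
Z_in = Z_0·(Z_L + jZ_0·tanβl)/(Z_0 + jZ_L·tanβl) = 12.7 + j88.6 Ω
Γ_s = (Z_in − Z_s)/(Z_in + Z_s) = (-62.3 + j88.6)/(87.7 + j88.6), |Γ_s| = 0.869
VSWR = (1 + |Γ_s|)/(1 − |Γ_s|)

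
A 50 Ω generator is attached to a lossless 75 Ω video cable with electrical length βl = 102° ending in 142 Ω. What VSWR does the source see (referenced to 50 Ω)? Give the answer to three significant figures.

VSWR ≈ 1.38

tan(βl) = -4.7
Z_in = Z_0·(Z_L + jZ_0·tanβl)/(Z_0 + jZ_L·tanβl) = 40.9 + j11.4 Ω
Γ_s = (Z_in − Z_s)/(Z_in + Z_s) = (-9.11 + j11.4)/(90.9 + j11.4), |Γ_s| = 0.159
VSWR = (1 + |Γ_s|)/(1 − |Γ_s|)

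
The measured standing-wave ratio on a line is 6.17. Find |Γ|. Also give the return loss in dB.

|Γ| = (S − 1)/(S + 1) = (6.17 − 1)/(6.17 + 1) = 5.17/7.17
RL = −20·log₁₀|Γ| = −20·log₁₀(0.721)

|Γ| ≈ 0.721; return loss ≈ 2.84 dB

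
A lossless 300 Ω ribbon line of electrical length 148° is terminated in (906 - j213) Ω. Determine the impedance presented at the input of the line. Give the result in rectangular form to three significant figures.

Z_in ≈ 325 + j384 Ω

tan(βl) = tan(148°) = -0.625
Z_in = Z_0·(Z_L + jZ_0·tanβl)/(Z_0 + jZ_L·tanβl)
     = 300·(906 − j400)/(167 − j566)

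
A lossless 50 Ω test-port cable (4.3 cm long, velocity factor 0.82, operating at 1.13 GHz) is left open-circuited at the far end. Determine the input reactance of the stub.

λ = v/f = 0.82·c / 1.13 GHz = 0.218 m
βl = 2π·l/λ = 2π × 0.198 = 71.1°
tan(βl) = 2.92
For an open-circuited stub, Z_in = −jZ_0·cot(βl) = −jZ_0/tan(βl)

X_in ≈ -17.1 Ω (capacitive)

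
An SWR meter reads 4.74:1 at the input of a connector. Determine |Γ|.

|Γ| = (S − 1)/(S + 1) = (4.74 − 1)/(4.74 + 1) = 3.74/5.74

|Γ| ≈ 0.652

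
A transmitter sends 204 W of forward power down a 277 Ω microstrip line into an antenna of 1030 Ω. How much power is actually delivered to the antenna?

Γ = (1030 − 277)/(1030 + 277) = 0.576
|Γ|² = 0.332
P_refl = |Γ|²·P_inc = 67.7 W, P_del = (1 − |Γ|²)·P_inc = 136 W

P_delivered ≈ 136 W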